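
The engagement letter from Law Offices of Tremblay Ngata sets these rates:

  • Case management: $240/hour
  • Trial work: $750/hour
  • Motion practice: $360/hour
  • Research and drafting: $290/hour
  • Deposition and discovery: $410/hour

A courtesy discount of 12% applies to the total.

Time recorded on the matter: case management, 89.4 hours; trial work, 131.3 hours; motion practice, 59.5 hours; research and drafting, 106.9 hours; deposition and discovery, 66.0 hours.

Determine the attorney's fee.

Case management: 89.4 × $240 = $21,456.00
Trial work: 131.3 × $750 = $98,475.00
Motion practice: 59.5 × $360 = $21,420.00
Research and drafting: 106.9 × $290 = $31,001.00
Deposition and discovery: 66.0 × $410 = $27,060.00
Subtotal: $199,412.00
Less 12% discount: −$23,929.44
Total: $199,412.00 − $23,929.44 = $175,482.56

$175,482.56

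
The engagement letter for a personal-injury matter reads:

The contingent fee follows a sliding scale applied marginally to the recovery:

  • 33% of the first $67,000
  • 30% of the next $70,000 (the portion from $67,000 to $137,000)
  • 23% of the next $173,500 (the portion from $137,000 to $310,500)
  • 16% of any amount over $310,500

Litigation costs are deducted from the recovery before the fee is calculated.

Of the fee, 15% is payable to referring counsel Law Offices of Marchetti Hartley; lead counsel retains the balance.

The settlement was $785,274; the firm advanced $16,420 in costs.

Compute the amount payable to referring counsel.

Fee base (net of costs): $785,274 − $16,420 = $768,854
First $67,000 at 33% = $22,110.00
Next $70,000 at 30% = $21,000.00
Next $173,500 at 23% = $39,905.00
Remaining $458,354 at 16% = $73,336.64
Fee: $22,110.00 + $21,000.00 + $39,905.00 + $73,336.64 = $156,351.64
Referral share: 15% of $156,351.64 = $23,452.75; lead counsel retains $156,351.64 − $23,452.75 = $132,898.89.

$23,452.75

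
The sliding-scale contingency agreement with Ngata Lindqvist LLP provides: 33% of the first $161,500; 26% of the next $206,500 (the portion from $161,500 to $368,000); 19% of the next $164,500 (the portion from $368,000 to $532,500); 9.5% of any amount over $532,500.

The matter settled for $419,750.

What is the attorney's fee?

$116,817.50

First $161,500 at 33% = $53,295.00
Next $206,500 at 26% = $53,690.00
Remaining $51,750 at 19% = $9,832.50
Fee: $53,295.00 + $53,690.00 + $9,832.50 = $116,817.50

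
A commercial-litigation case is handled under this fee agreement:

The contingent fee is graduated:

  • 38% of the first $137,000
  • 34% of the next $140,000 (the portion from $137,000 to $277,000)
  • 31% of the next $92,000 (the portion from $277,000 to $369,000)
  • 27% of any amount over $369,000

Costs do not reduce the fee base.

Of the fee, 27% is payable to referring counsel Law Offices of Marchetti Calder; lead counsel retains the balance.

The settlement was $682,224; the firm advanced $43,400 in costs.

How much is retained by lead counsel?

$155,307.85

Fee base is the gross recovery, $682,224; costs are reimbursed separately.
First $137,000 at 38% = $52,060.00
Next $140,000 at 34% = $47,600.00
Next $92,000 at 31% = $28,520.00
Remaining $313,224 at 27% = $84,570.48
Fee: $52,060.00 + $47,600.00 + $28,520.00 + $84,570.48 = $212,750.48
Referral share: 27% of $212,750.48 = $57,442.63; lead counsel retains $212,750.48 − $57,442.63 = $155,307.85.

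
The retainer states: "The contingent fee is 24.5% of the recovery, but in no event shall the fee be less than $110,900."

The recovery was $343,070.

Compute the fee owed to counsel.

24.5% of $343,070 = $84,052.15
That is below the $110,900 minimum, so the minimum applies.

$110,900.00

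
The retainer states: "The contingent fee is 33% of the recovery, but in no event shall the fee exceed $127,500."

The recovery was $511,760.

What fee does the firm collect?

33% of $511,760 = $168,880.80
That exceeds the $127,500 cap, so the fee is capped at $127,500.

$127,500.00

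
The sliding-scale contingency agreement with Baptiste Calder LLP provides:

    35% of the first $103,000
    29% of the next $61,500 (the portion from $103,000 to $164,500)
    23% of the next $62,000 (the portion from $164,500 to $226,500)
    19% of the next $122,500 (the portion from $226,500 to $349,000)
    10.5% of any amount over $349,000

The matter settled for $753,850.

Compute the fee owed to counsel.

First $103,000 at 35% = $36,050.00
Next $61,500 at 29% = $17,835.00
Next $62,000 at 23% = $14,260.00
Next $122,500 at 19% = $23,275.00
Remaining $404,850 at 10.5% = $42,509.25
Fee: $36,050.00 + $17,835.00 + $14,260.00 + $23,275.00 + $42,509.25 = $133,929.25

$133,929.25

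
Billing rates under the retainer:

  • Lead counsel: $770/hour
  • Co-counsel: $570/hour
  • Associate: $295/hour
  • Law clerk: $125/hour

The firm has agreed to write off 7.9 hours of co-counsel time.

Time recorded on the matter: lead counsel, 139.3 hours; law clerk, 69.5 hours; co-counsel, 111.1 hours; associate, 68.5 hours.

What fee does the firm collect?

Lead counsel: 139.3 × $770 = $107,261.00
Co-counsel: 111.1 × $570 = $63,327.00
Associate: 68.5 × $295 = $20,207.50
Law clerk: 69.5 × $125 = $8,687.50
Subtotal: $199,483.00
Write-off: 7.9 × $570 = $4,503.00
Total: $199,483.00 − $4,503.00 = $194,980.00

$194,980.00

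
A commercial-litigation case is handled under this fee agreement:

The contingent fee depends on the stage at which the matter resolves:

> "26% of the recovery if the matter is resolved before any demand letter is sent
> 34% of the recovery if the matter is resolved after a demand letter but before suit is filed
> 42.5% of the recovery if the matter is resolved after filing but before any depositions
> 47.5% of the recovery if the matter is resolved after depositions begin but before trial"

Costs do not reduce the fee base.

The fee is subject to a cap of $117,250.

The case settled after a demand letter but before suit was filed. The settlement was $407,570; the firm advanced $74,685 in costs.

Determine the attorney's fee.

Fee base is the gross recovery, $407,570; costs are reimbursed separately.
The matter settled after a demand letter but before suit was filed, so the 34% rate applies.
$407,570 × 34% = $138,573.80
$138,573.80 exceeds the $117,250 cap, so the fee is capped at $117,250.00.

$117,250.00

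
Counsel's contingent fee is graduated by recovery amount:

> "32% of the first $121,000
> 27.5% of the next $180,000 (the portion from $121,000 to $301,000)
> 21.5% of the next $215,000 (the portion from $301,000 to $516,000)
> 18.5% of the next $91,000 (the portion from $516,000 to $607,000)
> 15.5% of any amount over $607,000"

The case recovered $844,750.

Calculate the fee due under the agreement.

$188,131.25

First $121,000 at 32% = $38,720.00
Next $180,000 at 27.5% = $49,500.00
Next $215,000 at 21.5% = $46,225.00
Next $91,000 at 18.5% = $16,835.00
Remaining $237,750 at 15.5% = $36,851.25
Fee: $38,720.00 + $49,500.00 + $46,225.00 + $16,835.00 + $36,851.25 = $188,131.25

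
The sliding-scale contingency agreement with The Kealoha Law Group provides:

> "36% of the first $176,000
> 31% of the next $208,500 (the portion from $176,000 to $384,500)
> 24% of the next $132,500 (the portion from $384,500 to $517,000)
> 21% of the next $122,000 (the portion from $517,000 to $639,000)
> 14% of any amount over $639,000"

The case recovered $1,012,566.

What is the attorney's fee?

$237,714.24

First $176,000 at 36% = $63,360.00
Next $208,500 at 31% = $64,635.00
Next $132,500 at 24% = $31,800.00
Next $122,000 at 21% = $25,620.00
Remaining $373,566 at 14% = $52,299.24
Fee: $63,360.00 + $64,635.00 + $31,800.00 + $25,620.00 + $52,299.24 = $237,714.24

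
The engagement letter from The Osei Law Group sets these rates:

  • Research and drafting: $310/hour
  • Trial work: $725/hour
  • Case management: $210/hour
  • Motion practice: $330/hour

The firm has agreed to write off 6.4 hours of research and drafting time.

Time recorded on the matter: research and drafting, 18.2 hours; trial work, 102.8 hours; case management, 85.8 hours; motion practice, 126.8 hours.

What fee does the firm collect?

$138,050.00

Research and drafting: 18.2 × $310 = $5,642.00
Trial work: 102.8 × $725 = $74,530.00
Case management: 85.8 × $210 = $18,018.00
Motion practice: 126.8 × $330 = $41,844.00
Subtotal: $140,034.00
Write-off: 6.4 × $310 = $1,984.00
Total: $140,034.00 − $1,984.00 = $138,050.00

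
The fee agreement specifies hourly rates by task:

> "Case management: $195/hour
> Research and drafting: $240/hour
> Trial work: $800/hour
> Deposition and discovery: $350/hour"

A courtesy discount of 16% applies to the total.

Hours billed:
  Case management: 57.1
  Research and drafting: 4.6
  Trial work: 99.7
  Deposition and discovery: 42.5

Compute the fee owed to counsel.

Case management: 57.1 × $195 = $11,134.50
Research and drafting: 4.6 × $240 = $1,104.00
Trial work: 99.7 × $800 = $79,760.00
Deposition and discovery: 42.5 × $350 = $14,875.00
Subtotal: $106,873.50
Less 16% discount: −$17,099.76
Total: $106,873.50 − $17,099.76 = $89,773.74

$89,773.74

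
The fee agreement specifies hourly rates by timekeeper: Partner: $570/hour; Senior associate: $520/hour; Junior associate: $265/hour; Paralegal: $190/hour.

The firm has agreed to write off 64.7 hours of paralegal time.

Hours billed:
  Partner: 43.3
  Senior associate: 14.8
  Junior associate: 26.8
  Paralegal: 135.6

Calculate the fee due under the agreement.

$52,950.00

Partner: 43.3 × $570 = $24,681.00
Senior associate: 14.8 × $520 = $7,696.00
Junior associate: 26.8 × $265 = $7,102.00
Paralegal: 135.6 × $190 = $25,764.00
Subtotal: $65,243.00
Write-off: 64.7 × $190 = $12,293.00
Total: $65,243.00 − $12,293.00 = $52,950.00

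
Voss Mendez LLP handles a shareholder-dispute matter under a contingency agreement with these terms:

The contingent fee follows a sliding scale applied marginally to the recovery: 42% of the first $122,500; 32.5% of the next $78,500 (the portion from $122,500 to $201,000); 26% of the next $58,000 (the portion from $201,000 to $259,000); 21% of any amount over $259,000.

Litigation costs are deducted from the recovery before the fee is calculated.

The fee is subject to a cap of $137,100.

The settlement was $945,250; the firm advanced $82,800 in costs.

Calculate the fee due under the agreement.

$137,100.00

Fee base (net of costs): $945,250 − $82,800 = $862,450
First $122,500 at 42% = $51,450.00
Next $78,500 at 32.5% = $25,512.50
Next $58,000 at 26% = $15,080.00
Remaining $603,450 at 21% = $126,724.50
Fee: $51,450.00 + $25,512.50 + $15,080.00 + $126,724.50 = $218,767.00
$218,767.00 exceeds the $137,100 cap, so the fee is capped at $137,100.00.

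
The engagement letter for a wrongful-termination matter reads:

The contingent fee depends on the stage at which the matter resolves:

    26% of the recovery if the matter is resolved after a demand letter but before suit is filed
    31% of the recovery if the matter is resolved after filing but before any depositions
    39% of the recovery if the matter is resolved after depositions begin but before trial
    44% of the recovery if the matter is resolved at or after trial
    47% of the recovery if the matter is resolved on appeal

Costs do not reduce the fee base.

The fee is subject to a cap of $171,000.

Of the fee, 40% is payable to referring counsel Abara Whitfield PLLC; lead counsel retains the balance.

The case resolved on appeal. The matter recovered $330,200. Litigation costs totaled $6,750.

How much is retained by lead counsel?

$93,116.40

Fee base is the gross recovery, $330,200; costs are reimbursed separately.
The matter resolved on appeal, so the 47% rate applies.
$330,200 × 47% = $155,194.00
$155,194.00 is under the $171,000 cap.
Referral share: 40% of $155,194.00 = $62,077.60; lead counsel retains $155,194.00 − $62,077.60 = $93,116.40.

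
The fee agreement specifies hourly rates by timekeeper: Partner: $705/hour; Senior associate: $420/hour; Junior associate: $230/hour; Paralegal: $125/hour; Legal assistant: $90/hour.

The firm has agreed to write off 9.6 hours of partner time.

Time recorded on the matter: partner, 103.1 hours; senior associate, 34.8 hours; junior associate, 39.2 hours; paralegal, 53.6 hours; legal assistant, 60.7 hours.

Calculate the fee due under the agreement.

$101,712.50

Partner: 103.1 × $705 = $72,685.50
Senior associate: 34.8 × $420 = $14,616.00
Junior associate: 39.2 × $230 = $9,016.00
Paralegal: 53.6 × $125 = $6,700.00
Legal assistant: 60.7 × $90 = $5,463.00
Subtotal: $108,480.50
Write-off: 9.6 × $705 = $6,768.00
Total: $108,480.50 − $6,768.00 = $101,712.50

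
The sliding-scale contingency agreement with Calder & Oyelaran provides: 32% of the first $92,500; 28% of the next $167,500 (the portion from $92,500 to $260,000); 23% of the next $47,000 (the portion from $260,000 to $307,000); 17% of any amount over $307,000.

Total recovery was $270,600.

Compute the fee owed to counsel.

$78,938.00

First $92,500 at 32% = $29,600.00
Next $167,500 at 28% = $46,900.00
Remaining $10,600 at 23% = $2,438.00
Fee: $29,600.00 + $46,900.00 + $2,438.00 = $78,938.00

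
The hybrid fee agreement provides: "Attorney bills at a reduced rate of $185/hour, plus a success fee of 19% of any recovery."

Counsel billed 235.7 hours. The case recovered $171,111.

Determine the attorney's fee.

$76,115.59

Hourly: 235.7 × $185 = $43,604.50
Success fee: 19% of $171,111 = $32,511.09
Total: $43,604.50 + $32,511.09 = $76,115.59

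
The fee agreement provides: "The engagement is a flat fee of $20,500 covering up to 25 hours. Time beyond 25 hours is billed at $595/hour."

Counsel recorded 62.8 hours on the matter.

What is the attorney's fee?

$42,991.00

Flat fee: $20,500.00
Excess hours: 62.8 − 25 = 37.8
Overrun: 37.8 × $595 = $22,491.00
Total: $20,500.00 + $22,491.00 = $42,991.00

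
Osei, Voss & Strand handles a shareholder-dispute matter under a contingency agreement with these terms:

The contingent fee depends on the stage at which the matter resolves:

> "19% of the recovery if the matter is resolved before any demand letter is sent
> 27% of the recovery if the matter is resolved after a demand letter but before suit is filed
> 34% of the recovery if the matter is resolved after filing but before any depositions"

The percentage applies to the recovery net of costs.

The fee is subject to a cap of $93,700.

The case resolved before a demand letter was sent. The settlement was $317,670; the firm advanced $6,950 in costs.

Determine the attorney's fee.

$59,036.80

Fee base (net of costs): $317,670 − $6,950 = $310,720
The matter resolved before a demand letter was sent, so the 19% rate applies.
$310,720 × 19% = $59,036.80
$59,036.80 is under the $93,700 cap.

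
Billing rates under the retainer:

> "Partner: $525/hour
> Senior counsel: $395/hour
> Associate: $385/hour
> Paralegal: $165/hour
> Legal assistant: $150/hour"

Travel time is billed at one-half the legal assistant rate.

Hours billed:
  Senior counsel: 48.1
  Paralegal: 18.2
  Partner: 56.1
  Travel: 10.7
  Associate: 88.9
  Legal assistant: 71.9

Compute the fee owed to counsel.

$97,269.00

Partner: 56.1 × $525 = $29,452.50
Senior counsel: 48.1 × $395 = $18,999.50
Associate: 88.9 × $385 = $34,226.50
Paralegal: 18.2 × $165 = $3,003.00
Legal assistant: 71.9 × $150 = $10,785.00
Subtotal: $29,452.50 + $18,999.50 + $34,226.50 + $3,003.00 + $10,785.00 = $96,466.50
Travel: 10.7 × ($150 ÷ 2) = 10.7 × $75.00 = $802.50
Total: $96,466.50 + $802.50 = $97,269.00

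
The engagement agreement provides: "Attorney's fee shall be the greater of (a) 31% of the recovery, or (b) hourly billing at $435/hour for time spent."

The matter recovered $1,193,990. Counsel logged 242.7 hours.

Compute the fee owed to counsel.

$370,136.90

(a) 31% of $1,193,990 = $370,136.90
(b) 242.7 × $435 = $105,574.50
The greater is (a): $370,136.90.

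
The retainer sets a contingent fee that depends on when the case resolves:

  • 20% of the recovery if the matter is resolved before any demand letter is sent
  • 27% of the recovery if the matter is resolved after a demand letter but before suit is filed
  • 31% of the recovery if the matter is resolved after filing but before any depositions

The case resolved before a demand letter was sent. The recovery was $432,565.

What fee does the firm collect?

The matter resolved before a demand letter was sent, so the 20% rate applies.
$432,565 × 20% = $86,513.00

$86,513.00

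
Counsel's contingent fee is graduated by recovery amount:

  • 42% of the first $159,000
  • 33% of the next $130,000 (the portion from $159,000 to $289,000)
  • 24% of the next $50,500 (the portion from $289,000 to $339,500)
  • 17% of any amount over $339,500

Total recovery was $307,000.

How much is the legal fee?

$114,000.00

First $159,000 at 42% = $66,780.00
Next $130,000 at 33% = $42,900.00
Remaining $18,000 at 24% = $4,320.00
Fee: $66,780.00 + $42,900.00 + $4,320.00 = $114,000.00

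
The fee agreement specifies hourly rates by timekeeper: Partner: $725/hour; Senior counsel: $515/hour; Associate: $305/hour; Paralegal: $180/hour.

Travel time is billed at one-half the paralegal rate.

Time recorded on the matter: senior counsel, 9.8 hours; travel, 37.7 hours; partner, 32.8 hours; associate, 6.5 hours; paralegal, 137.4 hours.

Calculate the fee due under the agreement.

$58,934.50

Partner: 32.8 × $725 = $23,780.00
Senior counsel: 9.8 × $515 = $5,047.00
Associate: 6.5 × $305 = $1,982.50
Paralegal: 137.4 × $180 = $24,732.00
Subtotal: $23,780.00 + $5,047.00 + $1,982.50 + $24,732.00 = $55,541.50
Travel: 37.7 × ($180 ÷ 2) = 37.7 × $90.00 = $3,393.00
Total: $55,541.50 + $3,393.00 = $58,934.50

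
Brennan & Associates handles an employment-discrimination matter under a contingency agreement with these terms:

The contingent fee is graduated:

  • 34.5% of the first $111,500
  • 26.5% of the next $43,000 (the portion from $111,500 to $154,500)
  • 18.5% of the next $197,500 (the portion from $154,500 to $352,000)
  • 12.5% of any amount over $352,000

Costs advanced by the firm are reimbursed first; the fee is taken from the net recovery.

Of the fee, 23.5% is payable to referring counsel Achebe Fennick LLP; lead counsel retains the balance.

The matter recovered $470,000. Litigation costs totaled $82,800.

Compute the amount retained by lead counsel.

Fee base (net of costs): $470,000 − $82,800 = $387,200
First $111,500 at 34.5% = $38,467.50
Next $43,000 at 26.5% = $11,395.00
Next $197,500 at 18.5% = $36,537.50
Remaining $35,200 at 12.5% = $4,400.00
Fee: $38,467.50 + $11,395.00 + $36,537.50 + $4,400.00 = $90,800.00
Referral share: 23.5% of $90,800.00 = $21,338.00; lead counsel retains $90,800.00 − $21,338.00 = $69,462.00.

$69,462.00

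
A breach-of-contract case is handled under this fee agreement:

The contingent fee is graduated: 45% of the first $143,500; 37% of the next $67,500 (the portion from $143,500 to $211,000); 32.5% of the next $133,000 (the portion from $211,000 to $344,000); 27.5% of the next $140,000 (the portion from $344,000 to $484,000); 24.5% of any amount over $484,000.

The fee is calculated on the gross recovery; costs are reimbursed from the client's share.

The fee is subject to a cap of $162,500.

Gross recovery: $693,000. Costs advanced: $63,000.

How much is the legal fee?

$162,500.00

Fee base is the gross recovery, $693,000; costs are reimbursed separately.
First $143,500 at 45% = $64,575.00
Next $67,500 at 37% = $24,975.00
Next $133,000 at 32.5% = $43,225.00
Next $140,000 at 27.5% = $38,500.00
Remaining $209,000 at 24.5% = $51,205.00
Fee: $64,575.00 + $24,975.00 + $43,225.00 + $38,500.00 + $51,205.00 = $222,480.00
$222,480.00 exceeds the $162,500 cap, so the fee is capped at $162,500.00.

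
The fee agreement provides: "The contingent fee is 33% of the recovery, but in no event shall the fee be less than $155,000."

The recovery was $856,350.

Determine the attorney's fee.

$282,595.50

33% of $856,350 = $282,595.50
That exceeds the $155,000 minimum.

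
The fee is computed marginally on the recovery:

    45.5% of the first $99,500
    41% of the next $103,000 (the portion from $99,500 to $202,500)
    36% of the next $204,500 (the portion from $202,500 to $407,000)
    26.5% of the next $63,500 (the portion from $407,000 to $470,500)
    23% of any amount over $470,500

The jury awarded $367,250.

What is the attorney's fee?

First $99,500 at 45.5% = $45,272.50
Next $103,000 at 41% = $42,230.00
Remaining $164,750 at 36% = $59,310.00
Fee: $45,272.50 + $42,230.00 + $59,310.00 = $146,812.50

$146,812.50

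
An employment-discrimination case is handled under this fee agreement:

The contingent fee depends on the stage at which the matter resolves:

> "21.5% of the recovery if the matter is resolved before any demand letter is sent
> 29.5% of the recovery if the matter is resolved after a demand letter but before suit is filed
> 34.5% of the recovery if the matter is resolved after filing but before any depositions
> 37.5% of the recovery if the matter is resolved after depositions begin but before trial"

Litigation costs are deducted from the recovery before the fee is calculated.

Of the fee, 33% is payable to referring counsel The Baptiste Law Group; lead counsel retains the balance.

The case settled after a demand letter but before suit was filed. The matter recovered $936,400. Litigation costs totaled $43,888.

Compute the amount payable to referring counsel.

Fee base (net of costs): $936,400 − $43,888 = $892,512
The matter settled after a demand letter but before suit was filed, so the 29.5% rate applies.
$892,512 × 29.5% = $263,291.04
Referral share: 33% of $263,291.04 = $86,886.04; lead counsel retains $263,291.04 − $86,886.04 = $176,405.00.

$86,886.04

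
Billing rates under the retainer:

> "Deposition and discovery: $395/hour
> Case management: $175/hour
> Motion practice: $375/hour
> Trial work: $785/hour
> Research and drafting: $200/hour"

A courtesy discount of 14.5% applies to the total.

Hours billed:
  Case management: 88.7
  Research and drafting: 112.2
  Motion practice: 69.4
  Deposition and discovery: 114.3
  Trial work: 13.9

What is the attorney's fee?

Deposition and discovery: 114.3 × $395 = $45,148.50
Case management: 88.7 × $175 = $15,522.50
Motion practice: 69.4 × $375 = $26,025.00
Trial work: 13.9 × $785 = $10,911.50
Research and drafting: 112.2 × $200 = $22,440.00
Subtotal: $120,047.50
Less 14.5% discount: −$17,406.89
Total: $120,047.50 − $17,406.89 = $102,640.61

$102,640.61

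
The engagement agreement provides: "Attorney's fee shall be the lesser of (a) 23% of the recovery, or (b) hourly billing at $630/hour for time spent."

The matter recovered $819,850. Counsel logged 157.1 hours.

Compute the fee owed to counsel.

$98,973.00

(a) 23% of $819,850 = $188,565.50
(b) 157.1 × $630 = $98,973.00
The lesser is (b): $98,973.00.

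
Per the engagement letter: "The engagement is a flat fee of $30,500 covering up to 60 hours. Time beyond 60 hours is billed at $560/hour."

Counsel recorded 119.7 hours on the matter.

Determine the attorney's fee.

Flat fee: $30,500.00
Excess hours: 119.7 − 60 = 59.7
Overrun: 59.7 × $560 = $33,432.00
Total: $30,500.00 + $33,432.00 = $63,932.00

$63,932.00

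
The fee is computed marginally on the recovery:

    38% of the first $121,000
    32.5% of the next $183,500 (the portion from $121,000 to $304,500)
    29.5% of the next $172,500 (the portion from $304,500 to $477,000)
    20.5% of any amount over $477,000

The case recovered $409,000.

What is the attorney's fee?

First $121,000 at 38% = $45,980.00
Next $183,500 at 32.5% = $59,637.50
Remaining $104,500 at 29.5% = $30,827.50
Fee: $45,980.00 + $59,637.50 + $30,827.50 = $136,445.00

$136,445.00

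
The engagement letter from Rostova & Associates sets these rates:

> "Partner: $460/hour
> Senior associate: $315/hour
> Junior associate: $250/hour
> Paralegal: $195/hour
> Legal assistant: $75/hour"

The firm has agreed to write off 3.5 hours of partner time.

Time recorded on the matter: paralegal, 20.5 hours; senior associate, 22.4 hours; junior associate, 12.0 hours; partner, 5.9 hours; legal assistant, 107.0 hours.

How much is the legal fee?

$23,182.50

Partner: 5.9 × $460 = $2,714.00
Senior associate: 22.4 × $315 = $7,056.00
Junior associate: 12.0 × $250 = $3,000.00
Paralegal: 20.5 × $195 = $3,997.50
Legal assistant: 107.0 × $75 = $8,025.00
Subtotal: $24,792.50
Write-off: 3.5 × $460 = $1,610.00
Total: $24,792.50 − $1,610.00 = $23,182.50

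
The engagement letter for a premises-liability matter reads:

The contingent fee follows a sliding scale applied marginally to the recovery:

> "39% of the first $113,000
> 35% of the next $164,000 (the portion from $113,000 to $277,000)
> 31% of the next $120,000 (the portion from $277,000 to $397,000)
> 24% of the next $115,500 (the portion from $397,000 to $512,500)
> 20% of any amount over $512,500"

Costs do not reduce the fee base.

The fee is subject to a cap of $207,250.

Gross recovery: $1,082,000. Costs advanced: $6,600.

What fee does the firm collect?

$207,250.00

Fee base is the gross recovery, $1,082,000; costs are reimbursed separately.
First $113,000 at 39% = $44,070.00
Next $164,000 at 35% = $57,400.00
Next $120,000 at 31% = $37,200.00
Next $115,500 at 24% = $27,720.00
Remaining $569,500 at 20% = $113,900.00
Fee: $44,070.00 + $57,400.00 + $37,200.00 + $27,720.00 + $113,900.00 = $280,290.00
$280,290.00 exceeds the $207,250 cap, so the fee is capped at $207,250.00.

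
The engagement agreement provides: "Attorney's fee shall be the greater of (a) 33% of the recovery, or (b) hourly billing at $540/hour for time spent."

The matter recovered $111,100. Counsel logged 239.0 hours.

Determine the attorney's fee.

$129,060.00

(a) 33% of $111,100 = $36,663.00
(b) 239.0 × $540 = $129,060.00
The greater is (b): $129,060.00.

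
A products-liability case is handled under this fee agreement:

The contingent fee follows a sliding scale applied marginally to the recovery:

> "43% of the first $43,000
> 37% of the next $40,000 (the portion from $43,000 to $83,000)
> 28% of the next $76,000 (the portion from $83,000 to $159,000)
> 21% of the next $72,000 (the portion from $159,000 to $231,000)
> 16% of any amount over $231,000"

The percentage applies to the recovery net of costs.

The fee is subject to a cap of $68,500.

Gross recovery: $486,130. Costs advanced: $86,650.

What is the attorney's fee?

$68,500.00

Fee base (net of costs): $486,130 − $86,650 = $399,480
First $43,000 at 43% = $18,490.00
Next $40,000 at 37% = $14,800.00
Next $76,000 at 28% = $21,280.00
Next $72,000 at 21% = $15,120.00
Remaining $168,480 at 16% = $26,956.80
Fee: $18,490.00 + $14,800.00 + $21,280.00 + $15,120.00 + $26,956.80 = $96,646.80
$96,646.80 exceeds the $68,500 cap, so the fee is capped at $68,500.00.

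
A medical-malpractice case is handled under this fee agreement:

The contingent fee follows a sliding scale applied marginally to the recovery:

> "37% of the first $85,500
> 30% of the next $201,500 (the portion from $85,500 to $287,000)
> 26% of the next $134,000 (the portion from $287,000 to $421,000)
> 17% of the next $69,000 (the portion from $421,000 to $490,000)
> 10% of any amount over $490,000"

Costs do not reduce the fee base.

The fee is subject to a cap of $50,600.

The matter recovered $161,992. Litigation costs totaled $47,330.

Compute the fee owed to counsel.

$50,600.00

Fee base is the gross recovery, $161,992; costs are reimbursed separately.
First $85,500 at 37% = $31,635.00
Remaining $76,492 at 30% = $22,947.60
Fee: $31,635.00 + $22,947.60 = $54,582.60
$54,582.60 exceeds the $50,600 cap, so the fee is capped at $50,600.00.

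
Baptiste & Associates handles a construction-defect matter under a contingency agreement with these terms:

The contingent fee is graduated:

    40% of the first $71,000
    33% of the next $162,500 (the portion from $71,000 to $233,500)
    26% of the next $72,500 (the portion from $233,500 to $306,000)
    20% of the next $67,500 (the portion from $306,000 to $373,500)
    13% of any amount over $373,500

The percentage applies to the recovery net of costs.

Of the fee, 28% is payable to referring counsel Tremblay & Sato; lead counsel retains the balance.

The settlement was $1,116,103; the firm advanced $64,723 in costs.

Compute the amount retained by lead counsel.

$145,799.57

Fee base (net of costs): $1,116,103 − $64,723 = $1,051,380
First $71,000 at 40% = $28,400.00
Next $162,500 at 33% = $53,625.00
Next $72,500 at 26% = $18,850.00
Next $67,500 at 20% = $13,500.00
Remaining $677,880 at 13% = $88,124.40
Fee: $28,400.00 + $53,625.00 + $18,850.00 + $13,500.00 + $88,124.40 = $202,499.40
Referral share: 28% of $202,499.40 = $56,699.83; lead counsel retains $202,499.40 − $56,699.83 = $145,799.57.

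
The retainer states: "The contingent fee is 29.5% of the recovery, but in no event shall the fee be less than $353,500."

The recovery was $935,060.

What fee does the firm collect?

$353,500.00

29.5% of $935,060 = $275,842.70
That is below the $353,500 minimum, so the minimum applies.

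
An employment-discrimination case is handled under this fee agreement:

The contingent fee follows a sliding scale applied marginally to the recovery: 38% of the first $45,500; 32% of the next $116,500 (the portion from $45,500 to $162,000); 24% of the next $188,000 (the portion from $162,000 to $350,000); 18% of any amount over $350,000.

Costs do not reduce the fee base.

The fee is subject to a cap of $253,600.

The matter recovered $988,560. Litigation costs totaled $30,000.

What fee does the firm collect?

$214,630.80

Fee base is the gross recovery, $988,560; costs are reimbursed separately.
First $45,500 at 38% = $17,290.00
Next $116,500 at 32% = $37,280.00
Next $188,000 at 24% = $45,120.00
Remaining $638,560 at 18% = $114,940.80
Fee: $17,290.00 + $37,280.00 + $45,120.00 + $114,940.80 = $214,630.80
$214,630.80 is under the $253,600 cap.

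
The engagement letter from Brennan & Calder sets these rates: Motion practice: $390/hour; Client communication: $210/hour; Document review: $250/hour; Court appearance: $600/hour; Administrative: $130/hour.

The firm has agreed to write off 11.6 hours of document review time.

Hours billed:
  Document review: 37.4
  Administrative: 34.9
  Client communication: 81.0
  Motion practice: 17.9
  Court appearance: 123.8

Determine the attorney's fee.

$109,258.00

Motion practice: 17.9 × $390 = $6,981.00
Client communication: 81.0 × $210 = $17,010.00
Document review: 37.4 × $250 = $9,350.00
Court appearance: 123.8 × $600 = $74,280.00
Administrative: 34.9 × $130 = $4,537.00
Subtotal: $112,158.00
Write-off: 11.6 × $250 = $2,900.00
Total: $112,158.00 − $2,900.00 = $109,258.00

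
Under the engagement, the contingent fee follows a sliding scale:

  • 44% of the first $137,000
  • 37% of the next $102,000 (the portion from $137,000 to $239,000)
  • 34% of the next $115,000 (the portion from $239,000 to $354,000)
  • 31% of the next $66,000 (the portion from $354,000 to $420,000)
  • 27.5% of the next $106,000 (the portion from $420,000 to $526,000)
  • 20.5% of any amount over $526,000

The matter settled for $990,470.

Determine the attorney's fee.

$281,946.35

First $137,000 at 44% = $60,280.00
Next $102,000 at 37% = $37,740.00
Next $115,000 at 34% = $39,100.00
Next $66,000 at 31% = $20,460.00
Next $106,000 at 27.5% = $29,150.00
Remaining $464,470 at 20.5% = $95,216.35
Fee: $60,280.00 + $37,740.00 + $39,100.00 + $20,460.00 + $29,150.00 + $95,216.35 = $281,946.35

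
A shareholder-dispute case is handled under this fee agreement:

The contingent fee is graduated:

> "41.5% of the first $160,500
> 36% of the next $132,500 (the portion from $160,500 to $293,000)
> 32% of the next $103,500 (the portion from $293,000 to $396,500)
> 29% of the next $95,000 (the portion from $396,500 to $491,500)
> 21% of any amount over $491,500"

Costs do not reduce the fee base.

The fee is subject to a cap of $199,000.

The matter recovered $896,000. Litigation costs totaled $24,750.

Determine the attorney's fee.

Fee base is the gross recovery, $896,000; costs are reimbursed separately.
First $160,500 at 41.5% = $66,607.50
Next $132,500 at 36% = $47,700.00
Next $103,500 at 32% = $33,120.00
Next $95,000 at 29% = $27,550.00
Remaining $404,500 at 21% = $84,945.00
Fee: $66,607.50 + $47,700.00 + $33,120.00 + $27,550.00 + $84,945.00 = $259,922.50
$259,922.50 exceeds the $199,000 cap, so the fee is capped at $199,000.00.

$199,000.00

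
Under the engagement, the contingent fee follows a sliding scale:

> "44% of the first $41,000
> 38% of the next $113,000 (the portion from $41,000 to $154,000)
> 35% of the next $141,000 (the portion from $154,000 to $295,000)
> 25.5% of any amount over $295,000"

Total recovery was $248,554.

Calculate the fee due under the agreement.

First $41,000 at 44% = $18,040.00
Next $113,000 at 38% = $42,940.00
Remaining $94,554 at 35% = $33,093.90
Fee: $18,040.00 + $42,940.00 + $33,093.90 = $94,073.90

$94,073.90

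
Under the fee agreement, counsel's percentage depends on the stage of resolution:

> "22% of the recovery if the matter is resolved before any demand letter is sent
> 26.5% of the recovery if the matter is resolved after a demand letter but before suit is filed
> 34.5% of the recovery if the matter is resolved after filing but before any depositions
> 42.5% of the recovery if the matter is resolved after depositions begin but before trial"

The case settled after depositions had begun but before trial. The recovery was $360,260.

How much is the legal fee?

$153,110.50

The matter settled after depositions had begun but before trial, so the 42.5% rate applies.
$360,260 × 42.5% = $153,110.50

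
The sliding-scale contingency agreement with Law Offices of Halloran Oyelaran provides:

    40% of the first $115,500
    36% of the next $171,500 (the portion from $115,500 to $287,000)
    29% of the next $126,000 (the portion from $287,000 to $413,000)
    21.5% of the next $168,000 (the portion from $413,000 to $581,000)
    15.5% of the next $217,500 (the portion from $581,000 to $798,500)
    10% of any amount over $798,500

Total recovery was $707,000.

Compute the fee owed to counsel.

$200,130.00

First $115,500 at 40% = $46,200.00
Next $171,500 at 36% = $61,740.00
Next $126,000 at 29% = $36,540.00
Next $168,000 at 21.5% = $36,120.00
Remaining $126,000 at 15.5% = $19,530.00
Fee: $46,200.00 + $61,740.00 + $36,540.00 + $36,120.00 + $19,530.00 = $200,130.00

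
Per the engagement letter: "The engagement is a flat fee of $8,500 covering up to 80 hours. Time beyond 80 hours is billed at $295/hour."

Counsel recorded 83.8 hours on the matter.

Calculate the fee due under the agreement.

Flat fee: $8,500.00
Excess hours: 83.8 − 80 = 3.8
Overrun: 3.8 × $295 = $1,121.00
Total: $8,500.00 + $1,121.00 = $9,621.00

$9,621.00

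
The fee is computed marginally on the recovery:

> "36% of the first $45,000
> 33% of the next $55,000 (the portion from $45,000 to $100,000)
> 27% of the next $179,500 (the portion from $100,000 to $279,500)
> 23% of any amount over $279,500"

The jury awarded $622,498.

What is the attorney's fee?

$161,704.54

First $45,000 at 36% = $16,200.00
Next $55,000 at 33% = $18,150.00
Next $179,500 at 27% = $48,465.00
Remaining $342,998 at 23% = $78,889.54
Fee: $16,200.00 + $18,150.00 + $48,465.00 + $78,889.54 = $161,704.54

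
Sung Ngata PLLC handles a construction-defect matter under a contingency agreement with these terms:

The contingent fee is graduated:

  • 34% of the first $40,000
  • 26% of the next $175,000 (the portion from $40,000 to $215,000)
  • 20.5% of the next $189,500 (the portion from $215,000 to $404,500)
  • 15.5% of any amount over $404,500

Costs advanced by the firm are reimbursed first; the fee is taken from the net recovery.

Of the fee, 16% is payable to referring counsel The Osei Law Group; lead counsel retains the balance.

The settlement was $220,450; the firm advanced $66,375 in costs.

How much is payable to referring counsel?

$6,921.52

Fee base (net of costs): $220,450 − $66,375 = $154,075
First $40,000 at 34% = $13,600.00
Remaining $114,075 at 26% = $29,659.50
Fee: $13,600.00 + $29,659.50 = $43,259.50
Referral share: 16% of $43,259.50 = $6,921.52; lead counsel retains $43,259.50 − $6,921.52 = $36,337.98.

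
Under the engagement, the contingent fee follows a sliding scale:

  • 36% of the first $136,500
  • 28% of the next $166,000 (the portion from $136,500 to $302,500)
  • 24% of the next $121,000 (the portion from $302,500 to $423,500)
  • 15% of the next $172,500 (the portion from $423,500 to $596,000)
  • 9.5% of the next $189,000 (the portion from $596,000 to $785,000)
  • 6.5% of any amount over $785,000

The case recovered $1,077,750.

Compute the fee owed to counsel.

$187,518.75

First $136,500 at 36% = $49,140.00
Next $166,000 at 28% = $46,480.00
Next $121,000 at 24% = $29,040.00
Next $172,500 at 15% = $25,875.00
Next $189,000 at 9.5% = $17,955.00
Remaining $292,750 at 6.5% = $19,028.75
Fee: $49,140.00 + $46,480.00 + $29,040.00 + $25,875.00 + $17,955.00 + $19,028.75 = $187,518.75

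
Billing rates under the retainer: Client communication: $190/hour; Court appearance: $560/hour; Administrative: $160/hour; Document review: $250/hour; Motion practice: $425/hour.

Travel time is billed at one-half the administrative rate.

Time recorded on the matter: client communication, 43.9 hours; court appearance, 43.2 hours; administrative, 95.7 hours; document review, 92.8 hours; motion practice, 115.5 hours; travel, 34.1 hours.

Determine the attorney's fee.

$122,860.50

Client communication: 43.9 × $190 = $8,341.00
Court appearance: 43.2 × $560 = $24,192.00
Administrative: 95.7 × $160 = $15,312.00
Document review: 92.8 × $250 = $23,200.00
Motion practice: 115.5 × $425 = $49,087.50
Subtotal: $8,341.00 + $24,192.00 + $15,312.00 + $23,200.00 + $49,087.50 = $120,132.50
Travel: 34.1 × ($160 ÷ 2) = 34.1 × $80.00 = $2,728.00
Total: $120,132.50 + $2,728.00 = $122,860.50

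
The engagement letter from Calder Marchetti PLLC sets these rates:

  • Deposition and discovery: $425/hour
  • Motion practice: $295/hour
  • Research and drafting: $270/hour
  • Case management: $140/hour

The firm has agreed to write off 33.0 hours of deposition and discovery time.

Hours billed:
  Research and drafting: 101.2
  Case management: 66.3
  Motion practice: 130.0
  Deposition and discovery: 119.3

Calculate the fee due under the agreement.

$111,633.50

Deposition and discovery: 119.3 × $425 = $50,702.50
Motion practice: 130.0 × $295 = $38,350.00
Research and drafting: 101.2 × $270 = $27,324.00
Case management: 66.3 × $140 = $9,282.00
Subtotal: $125,658.50
Write-off: 33.0 × $425 = $14,025.00
Total: $125,658.50 − $14,025.00 = $111,633.50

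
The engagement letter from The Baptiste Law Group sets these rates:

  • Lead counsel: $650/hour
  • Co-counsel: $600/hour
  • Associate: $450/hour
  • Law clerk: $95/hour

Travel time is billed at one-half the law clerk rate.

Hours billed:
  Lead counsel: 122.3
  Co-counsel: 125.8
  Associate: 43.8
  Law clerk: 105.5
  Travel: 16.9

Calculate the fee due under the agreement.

$185,510.25

Lead counsel: 122.3 × $650 = $79,495.00
Co-counsel: 125.8 × $600 = $75,480.00
Associate: 43.8 × $450 = $19,710.00
Law clerk: 105.5 × $95 = $10,022.50
Subtotal: $79,495.00 + $75,480.00 + $19,710.00 + $10,022.50 = $184,707.50
Travel: 16.9 × ($95 ÷ 2) = 16.9 × $47.50 = $802.75
Total: $184,707.50 + $802.75 = $185,510.25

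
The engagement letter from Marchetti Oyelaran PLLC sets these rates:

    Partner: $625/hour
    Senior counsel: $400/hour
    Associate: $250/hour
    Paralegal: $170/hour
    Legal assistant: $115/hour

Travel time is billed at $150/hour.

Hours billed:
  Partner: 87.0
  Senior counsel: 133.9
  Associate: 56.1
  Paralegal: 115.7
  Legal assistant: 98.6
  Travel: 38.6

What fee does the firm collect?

$158,758.00

Partner: 87.0 × $625 = $54,375.00
Senior counsel: 133.9 × $400 = $53,560.00
Associate: 56.1 × $250 = $14,025.00
Paralegal: 115.7 × $170 = $19,669.00
Legal assistant: 98.6 × $115 = $11,339.00
Subtotal: $54,375.00 + $53,560.00 + $14,025.00 + $19,669.00 + $11,339.00 = $152,968.00
Travel: 38.6 × $150 = $5,790.00
Total: $152,968.00 + $5,790.00 = $158,758.00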